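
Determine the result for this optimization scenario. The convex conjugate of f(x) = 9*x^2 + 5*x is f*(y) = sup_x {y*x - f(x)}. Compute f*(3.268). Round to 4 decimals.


f*(y) = sup_x {y*x - a*x^2 - b*x} = sup_x {(y-b)*x - a*x^2}
FOC: (y - b) - 2a*x = 0 => x* = (y - b)/(2a)
x* = (3.268 - 5)/(2*9) = -0.0962
f*(3.268) = (y-b)^2/(4a) = (3.268 - 5)^2/(4*9)
= 2.9998/36 = 0.0833


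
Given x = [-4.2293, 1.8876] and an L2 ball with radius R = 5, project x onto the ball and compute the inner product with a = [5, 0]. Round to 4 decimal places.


Step 1: Compute ||x|| (intermediates to 6 decimals).
||x|| = sqrt((-4.2293)^2 + 1.8876^2) = 4.631416
Step 2: Project.
Since ||x|| <= R, proj = x (no scaling needed).
proj(x) = [-4.2293, 1.8876]
Step 3: Dot product.
a^T * proj(x) = 5*(-4.2293) + 0*1.8876 = -21.1465


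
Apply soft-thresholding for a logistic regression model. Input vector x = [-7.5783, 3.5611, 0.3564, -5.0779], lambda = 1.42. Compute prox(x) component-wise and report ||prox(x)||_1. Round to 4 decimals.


Soft-thresholding with lambda = 1.42:
prox(-7.5783) = sign(-7.5783)*max(|-7.5783| - 1.42, 0) = -6.1583
prox(3.5611) = sign(3.5611)*max(|3.5611| - 1.42, 0) = 2.1411
prox(0.3564) = sign(0.3564)*max(|0.3564| - 1.42, 0) = 0.0
prox(-5.0779) = sign(-5.0779)*max(|-5.0779| - 1.42, 0) = -3.6579
prox(x) = [-6.1583, 2.1411, 0.0, -3.6579]
||prox(x)||_1 = 6.1583 + 2.1411 + 0.0 + 3.6579 = 11.9573


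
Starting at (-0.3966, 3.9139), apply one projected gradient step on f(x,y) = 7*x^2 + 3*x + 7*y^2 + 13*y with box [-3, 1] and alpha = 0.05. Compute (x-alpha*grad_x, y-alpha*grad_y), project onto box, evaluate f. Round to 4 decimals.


Step 1: Compute gradient at (-0.3966, 3.9139).
grad_x = 2*7*-0.3966 + 3 = -2.5524
grad_y = 2*7*3.9139 + 13 = 67.7946
Step 2: Gradient step.
x_raw = -0.3966 - 0.05*-2.5524 = -0.269
y_raw = 3.9139 - 0.05*67.7946 = 0.5242
Step 3: Project onto [-3, 1].
x_proj = clip(-0.269) = -0.269
y_proj = clip(0.5242) = 0.5242
Step 4: Evaluate f.
f(-0.269, 0.5242) = 8.437


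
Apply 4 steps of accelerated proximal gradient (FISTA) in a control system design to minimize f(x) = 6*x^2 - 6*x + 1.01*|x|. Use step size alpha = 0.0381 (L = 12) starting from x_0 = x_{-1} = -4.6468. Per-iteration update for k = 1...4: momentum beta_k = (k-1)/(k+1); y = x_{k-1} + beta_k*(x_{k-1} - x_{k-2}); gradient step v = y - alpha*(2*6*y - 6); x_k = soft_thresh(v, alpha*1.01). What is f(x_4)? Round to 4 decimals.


FISTA on f(x) = 6*x^2 - 6*x + 1.01*|x|
L = 12, alpha = 0.0381
Iteration 1: beta = 0.0, y = -4.6468 + 0.0*(-4.6468 + 4.6468) = -4.6468
  grad(y) = -61.7616, v = y - alpha*grad = -2.2937
  prox(v) = soft_thresh(-2.2937, 0.0385) = -2.2552
Iteration 2: beta = 0.3333, y = -2.2552 + 0.3333*(-2.2552 + 4.6468) = -1.458
  grad(y) = -23.496, v = y - alpha*grad = -0.5628
  prox(v) = soft_thresh(-0.5628, 0.0385) = -0.5243
Iteration 3: beta = 0.5, y = -0.5243 + 0.5*(-0.5243 + 2.2552) = 0.3411
  grad(y) = -1.9066, v = y - alpha*grad = 0.4138
  prox(v) = soft_thresh(0.4138, 0.0385) = 0.3753
Iteration 4: beta = 0.6, y = 0.3753 + 0.6*(0.3753 + 0.5243) = 0.915
  grad(y) = 4.9804, v = y - alpha*grad = 0.7253
  prox(v) = soft_thresh(0.7253, 0.0385) = 0.6868
f(x_4) = 6*0.6868^2 - 6*0.6868 + 1.01*|0.6868| = -0.597


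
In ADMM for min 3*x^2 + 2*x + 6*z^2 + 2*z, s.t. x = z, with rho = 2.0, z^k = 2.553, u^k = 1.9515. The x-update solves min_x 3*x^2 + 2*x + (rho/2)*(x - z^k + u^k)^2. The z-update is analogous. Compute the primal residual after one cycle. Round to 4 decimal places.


ADMM iteration with rho = 2.0, z^k = 2.553, u^k = 1.9515
Step 1: x-update.
Minimize 3*x^2 + 2*x + (2.0/2)*(x - 2.553 + 1.9515)^2
FOC: (2*3 + 2.0)*x = -2 + 2.0*(2.553 - 1.9515)
x^{k+1} = -0.0996
Step 2: z-update.
Minimize 6*z^2 + 2*z + (2.0/2)*(-0.0996 - z + 1.9515)^2
FOC: (2*6 + 2.0)*z = -2 + 2.0*(-0.0996 + 1.9515)
z^{k+1} = 0.1217
Step 3: u-update.
u^{k+1} = 1.9515 - 0.0996 - 0.1217 = 1.7302
Step 4: Primal residual = |-0.0996 - 0.1217| = 0.2213


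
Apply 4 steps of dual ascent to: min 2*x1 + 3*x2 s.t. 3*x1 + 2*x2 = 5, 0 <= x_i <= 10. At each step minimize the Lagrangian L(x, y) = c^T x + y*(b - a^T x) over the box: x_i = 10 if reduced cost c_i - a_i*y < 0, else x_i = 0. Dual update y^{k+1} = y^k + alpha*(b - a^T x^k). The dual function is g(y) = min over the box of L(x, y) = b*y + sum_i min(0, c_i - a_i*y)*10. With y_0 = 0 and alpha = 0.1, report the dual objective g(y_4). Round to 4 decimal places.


Dual ascent for LP: min 2*x1 + 3*x2, 3*x1 + 2*x2 = 5, 0 <= x_i <= 10
Step 1: y^k = 0.0, reduced costs: (2.0, 3.0)
  x^k = (0.0, 0.0), subgradient = b - a^T x = 5.0
  y^{k+1} = 0.0 + 0.1*5.0 = 0.5
Step 2: y^k = 0.5, reduced costs: (0.5, 2.0)
  x^k = (0.0, 0.0), subgradient = b - a^T x = 5.0
  y^{k+1} = 0.5 + 0.1*5.0 = 1.0
Step 3: y^k = 1.0, reduced costs: (-1.0, 1.0)
  x^k = (10.0, 0.0), subgradient = b - a^T x = -25.0
  y^{k+1} = 1.0 + 0.1*-25.0 = -1.5
Step 4: y^k = -1.5, reduced costs: (6.5, 6.0)
  x^k = (0.0, 0.0), subgradient = b - a^T x = 5.0
  y^{k+1} = -1.5 + 0.1*5.0 = -1.0
Dual objective at y_4 = -1.0: reduced costs (5.0, 5.0), box minimizer x = (0.0, 0.0)
g(y_4) = b*y + (c1 - a1*y)*x1 + (c2 - a2*y)*x2 = 5*(-1.0) + 5.0*0.0 + 5.0*0.0 = -5.0 + 0.0 + 0.0 = -5.0


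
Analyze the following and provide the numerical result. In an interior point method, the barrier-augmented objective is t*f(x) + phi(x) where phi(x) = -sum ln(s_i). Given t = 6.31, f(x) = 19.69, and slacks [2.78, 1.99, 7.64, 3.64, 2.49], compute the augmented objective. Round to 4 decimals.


Step 1: Compute log-barrier.
ln values: [1.0225, 0.6881, 2.0334, 1.292, 0.9123]
phi = -(1.0225 + 0.6881 + 2.0334 + 1.292 + 0.9123) = -5.9482
Step 2: Compute augmented objective.
t*f(x) = 6.31*19.69 = 124.2439
Total = 124.2439 - 5.9482 = 118.2957


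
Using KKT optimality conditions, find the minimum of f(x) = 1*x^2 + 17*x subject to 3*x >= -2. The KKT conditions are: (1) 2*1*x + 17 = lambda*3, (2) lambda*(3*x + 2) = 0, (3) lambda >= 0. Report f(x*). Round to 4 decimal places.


Step 1: Try lambda = 0 (constraint inactive).
x_unc = -17/(2*1) = -8.5
Check: 3*-8.5 = -25.5 < -2 -- violated!
Step 2: Constraint must be active: 3*x = -2
x* = -2/3 = -0.6667 (rounded; the exact value -2/3 is used below)
lambda = (2*1*(-2/3) + 17)/3 = 5.2222
Step 3: Compute optimal value.
f(x*) = 1*(-2/3)^2 + 17*(-2/3) = -10.8889


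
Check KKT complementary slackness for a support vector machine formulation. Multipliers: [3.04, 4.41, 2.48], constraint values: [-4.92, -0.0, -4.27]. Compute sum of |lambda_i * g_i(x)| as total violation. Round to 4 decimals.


KKT complementary slackness check:
lambda_1 * g_1 = 3.04 * -4.92 = -14.9568
lambda_2 * g_2 = 4.41 * -0.0 = -0.0
lambda_3 * g_3 = 2.48 * -4.27 = -10.5896
Total violation = 14.9568 + 0.0 + 10.5896 = 25.5464


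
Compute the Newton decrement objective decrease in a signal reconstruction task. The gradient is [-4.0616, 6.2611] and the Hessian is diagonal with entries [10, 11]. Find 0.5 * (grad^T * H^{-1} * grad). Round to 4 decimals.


Step 1: H is diagonal, so H^(-1) * g = [-0.4062, 0.5692].
Step 2: g^T H^(-1) g = sum_i g_i^2 / H_ii
  = (-4.0616)^2/10 + (6.2611)^2/11
  = 1.6497 + 3.5638 = 5.2134
Step 3: Objective decrease = 0.5 * g^T H^(-1) g = 2.6067


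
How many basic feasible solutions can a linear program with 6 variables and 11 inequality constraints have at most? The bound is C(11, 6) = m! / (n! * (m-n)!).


Each vertex corresponds to some choice of n active constraints out of m, so the number of vertices is at most C(m, n) = m! / (n!(m-n)!).
m = 11, n = 6
Numerator: 11 * 10 * 9 * 8 * 7 * 6
Denominator: 6! = 720
C(11, 6) = 462


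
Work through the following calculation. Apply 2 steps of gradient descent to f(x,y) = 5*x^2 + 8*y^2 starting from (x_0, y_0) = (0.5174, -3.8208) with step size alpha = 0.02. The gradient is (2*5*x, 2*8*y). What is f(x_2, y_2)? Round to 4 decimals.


Gradient descent on f(x,y) = 5*x^2 + 8*y^2.
Starting point: (0.5174, -3.8208), alpha = 0.02
Step 1: grad_x = 2*5*0.5174 = 5.174, grad_y = 2*8*-3.8208 = -61.1328
  x_1 = 0.5174 - 0.02*5.174 = 0.4139
  y_1 = -3.8208 - 0.02*-61.1328 = -2.5981
Step 2: grad_x = 2*5*0.4139 = 4.1392, grad_y = 2*8*-2.5981 = -41.5703
  x_2 = 0.4139 - 0.02*4.1392 = 0.3311
  y_2 = -2.5981 - 0.02*-41.5703 = -1.7667
f(0.3311, -1.7667) = 5*0.3311^2 + 8*(-1.7667)^2 = 25.5192


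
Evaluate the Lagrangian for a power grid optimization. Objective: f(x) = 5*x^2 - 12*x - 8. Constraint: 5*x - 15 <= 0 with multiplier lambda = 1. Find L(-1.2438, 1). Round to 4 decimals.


Step 1: Evaluate f(x).
f(-1.2438) = 5*(-1.2438)^2 - 12*(-1.2438) - 8 = 14.6608
Step 2: Evaluate g(x).
g(-1.2438) = 5*-1.2438 - 15 = -21.219
Step 3: Compute Lagrangian.
L = 14.6608 + 1*-21.219 = -6.5582


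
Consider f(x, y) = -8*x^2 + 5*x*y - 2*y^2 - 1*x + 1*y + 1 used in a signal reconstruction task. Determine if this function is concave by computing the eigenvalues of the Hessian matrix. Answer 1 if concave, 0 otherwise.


The Hessian of f(x,y) = -8*x^2 + 5*x*y - 2*y^2 - 1*x + 1*y + 1 is:
H = [[-16, 5], [5, -4]]
Trace = -16 - 4 = -20
Determinant = -16*-4 - (5)^2 = 39
Discriminant = (-20)^2 - 4*39 = 244.0
Eigenvalues: lambda_1 = -17.8102, lambda_2 = -2.1898
The function is concave.

1


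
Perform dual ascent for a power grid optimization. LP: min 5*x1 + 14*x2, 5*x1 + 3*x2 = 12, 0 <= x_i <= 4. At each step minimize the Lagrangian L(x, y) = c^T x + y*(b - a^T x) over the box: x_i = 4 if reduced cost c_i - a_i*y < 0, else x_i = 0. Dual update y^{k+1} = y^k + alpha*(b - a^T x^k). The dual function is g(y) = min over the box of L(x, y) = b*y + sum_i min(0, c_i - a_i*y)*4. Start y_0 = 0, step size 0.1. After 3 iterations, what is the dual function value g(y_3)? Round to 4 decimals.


Dual ascent for LP: min 5*x1 + 14*x2, 5*x1 + 3*x2 = 12, 0 <= x_i <= 4
Step 1: y^k = 0.0, reduced costs: (5.0, 14.0)
  x^k = (0.0, 0.0), subgradient = b - a^T x = 12.0
  y^{k+1} = 0.0 + 0.1*12.0 = 1.2
Step 2: y^k = 1.2, reduced costs: (-1.0, 10.4)
  x^k = (4.0, 0.0), subgradient = b - a^T x = -8.0
  y^{k+1} = 1.2 + 0.1*-8.0 = 0.4
Step 3: y^k = 0.4, reduced costs: (3.0, 12.8)
  x^k = (0.0, 0.0), subgradient = b - a^T x = 12.0
  y^{k+1} = 0.4 + 0.1*12.0 = 1.6
Dual objective at y_3 = 1.6: reduced costs (-3.0, 9.2), box minimizer x = (4.0, 0.0)
g(y_3) = b*y + (c1 - a1*y)*x1 + (c2 - a2*y)*x2 = 12*1.6 + (-3.0)*4.0 + 9.2*0.0 = 19.2 - 12.0 + 0.0 = 7.2


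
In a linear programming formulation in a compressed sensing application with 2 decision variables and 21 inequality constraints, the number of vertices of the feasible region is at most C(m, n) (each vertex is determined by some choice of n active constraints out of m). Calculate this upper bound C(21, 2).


Each vertex corresponds to some choice of n active constraints out of m, so the number of vertices is at most C(m, n) = m! / (n!(m-n)!).
m = 21, n = 2
Numerator: 21 * 20
Denominator: 2! = 2
C(21, 2) = 210


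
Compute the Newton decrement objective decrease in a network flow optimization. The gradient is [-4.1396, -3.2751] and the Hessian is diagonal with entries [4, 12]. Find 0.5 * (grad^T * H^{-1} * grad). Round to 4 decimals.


Step 1: H is diagonal, so H^(-1) * g = [-1.0349, -0.2729].
Step 2: g^T H^(-1) g = sum_i g_i^2 / H_ii
  = (-4.1396)^2/4 + (-3.2751)^2/12
  = 4.2841 + 0.8939 = 5.1779
Step 3: Objective decrease = 0.5 * g^T H^(-1) g = 2.589


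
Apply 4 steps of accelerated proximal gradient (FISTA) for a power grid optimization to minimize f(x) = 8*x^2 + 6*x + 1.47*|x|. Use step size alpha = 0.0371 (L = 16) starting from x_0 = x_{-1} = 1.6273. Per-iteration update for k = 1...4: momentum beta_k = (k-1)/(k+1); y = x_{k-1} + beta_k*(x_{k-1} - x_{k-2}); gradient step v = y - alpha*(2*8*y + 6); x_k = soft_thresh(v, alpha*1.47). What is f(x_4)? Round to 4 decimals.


FISTA on f(x) = 8*x^2 + 6*x + 1.47*|x|
L = 16, alpha = 0.0371
Iteration 1: beta = 0.0, y = 1.6273 + 0.0*(1.6273 - 1.6273) = 1.6273
  grad(y) = 32.0368, v = y - alpha*grad = 0.4387
  prox(v) = soft_thresh(0.4387, 0.0545) = 0.3842
Iteration 2: beta = 0.3333, y = 0.3842 + 0.3333*(0.3842 - 1.6273) = -0.0302
  grad(y) = 5.5173, v = y - alpha*grad = -0.2349
  prox(v) = soft_thresh(-0.2349, 0.0545) = -0.1803
Iteration 3: beta = 0.5, y = -0.1803 + 0.5*(-0.1803 - 0.3842) = -0.4626
  grad(y) = -1.4014, v = y - alpha*grad = -0.4106
  prox(v) = soft_thresh(-0.4106, 0.0545) = -0.3561
Iteration 4: beta = 0.6, y = -0.3561 + 0.6*(-0.3561 + 0.1803) = -0.4615
  grad(y) = -1.384, v = y - alpha*grad = -0.4102
  prox(v) = soft_thresh(-0.4102, 0.0545) = -0.3556
f(x_4) = 8*(-0.3556)^2 + 6*(-0.3556) + 1.47*|-0.3556| = -0.5992


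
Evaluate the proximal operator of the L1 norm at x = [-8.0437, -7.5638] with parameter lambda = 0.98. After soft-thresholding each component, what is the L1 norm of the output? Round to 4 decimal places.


Soft-thresholding with lambda = 0.98:
prox(-8.0437) = sign(-8.0437)*max(|-8.0437| - 0.98, 0) = -7.0637
prox(-7.5638) = sign(-7.5638)*max(|-7.5638| - 0.98, 0) = -6.5838
prox(x) = [-7.0637, -6.5838]
||prox(x)||_1 = 7.0637 + 6.5838 = 13.6475


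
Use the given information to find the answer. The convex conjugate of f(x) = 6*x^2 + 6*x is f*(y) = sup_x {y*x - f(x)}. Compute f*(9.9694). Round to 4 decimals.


f*(y) = sup_x {y*x - a*x^2 - b*x} = sup_x {(y-b)*x - a*x^2}
FOC: (y - b) - 2a*x = 0 => x* = (y - b)/(2a)
x* = (9.9694 - 6)/(2*6) = 0.3308
f*(9.9694) = (y-b)^2/(4a) = (9.9694 - 6)^2/(4*6)
= 15.7561/24 = 0.6565


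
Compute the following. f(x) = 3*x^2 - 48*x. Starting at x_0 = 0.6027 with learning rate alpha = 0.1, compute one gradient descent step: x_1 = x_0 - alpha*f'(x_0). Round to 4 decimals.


We compute the gradient at x_0 and apply the update.
f'(x) = 6*x - 48
f'(0.6027) = 6*0.6027 - 48 = -44.3838
x_1 = 0.6027 - 0.1*-44.3838 = 5.0411


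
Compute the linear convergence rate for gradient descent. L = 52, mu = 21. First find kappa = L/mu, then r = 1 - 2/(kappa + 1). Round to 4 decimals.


Step 1: Compute the condition number.
kappa = L/mu = 52/21 = 2.4762
Step 2: Compute the convergence rate.
r = 1 - 2/(kappa + 1) = 1 - 2*mu/(L + mu) = (L - mu)/(L + mu) = 31/73 = 0.4247


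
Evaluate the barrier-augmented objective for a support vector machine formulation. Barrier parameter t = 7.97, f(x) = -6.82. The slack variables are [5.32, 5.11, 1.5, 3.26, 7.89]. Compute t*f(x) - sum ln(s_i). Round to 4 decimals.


Step 1: Compute log-barrier.
ln values: [1.6715, 1.6312, 0.4055, 1.1817, 2.0656]
phi = -(1.6715 + 1.6312 + 0.4055 + 1.1817 + 2.0656) = -6.9555
Step 2: Compute augmented objective.
t*f(x) = 7.97*-6.82 = -54.3554
Total = -54.3554 - 6.9555 = -61.3109


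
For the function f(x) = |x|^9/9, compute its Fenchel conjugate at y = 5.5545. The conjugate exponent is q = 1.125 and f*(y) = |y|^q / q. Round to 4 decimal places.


The conjugate exponent q satisfies 1/p + 1/q = 1.
p = 9, so q = 9/(9 - 1) = 1.125
|y|^q = 5.5545^1.125 = 6.8822
f*(5.5545) = 6.8822 / 1.125 = 6.1175


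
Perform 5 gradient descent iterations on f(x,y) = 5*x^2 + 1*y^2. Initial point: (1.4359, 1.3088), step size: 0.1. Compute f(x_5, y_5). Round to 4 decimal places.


Gradient descent on f(x,y) = 5*x^2 + 1*y^2.
Starting point: (1.4359, 1.3088), alpha = 0.1
Step 1: grad_x = 2*5*1.4359 = 14.359, grad_y = 2*1*1.3088 = 2.6176
  x_1 = 1.4359 - 0.1*14.359 = -0.0
  y_1 = 1.3088 - 0.1*2.6176 = 1.047
Step 2: grad_x = 2*5*-0.0 = -0.0, grad_y = 2*1*1.047 = 2.0941
  x_2 = -0.0 - 0.1*-0.0 = 0.0
  y_2 = 1.047 - 0.1*2.0941 = 0.8376
Step 3: grad_x = 2*5*0.0 = 0.0, grad_y = 2*1*0.8376 = 1.6753
  x_3 = 0.0 - 0.1*0.0 = 0.0
  y_3 = 0.8376 - 0.1*1.6753 = 0.6701
Step 4: grad_x = 2*5*0.0 = 0.0, grad_y = 2*1*0.6701 = 1.3402
  x_4 = 0.0 - 0.1*0.0 = 0.0
  y_4 = 0.6701 - 0.1*1.3402 = 0.5361
Step 5: grad_x = 2*5*0.0 = 0.0, grad_y = 2*1*0.5361 = 1.0722
  x_5 = 0.0 - 0.1*0.0 = 0.0
  y_5 = 0.5361 - 0.1*1.0722 = 0.4289
f(0.0, 0.4289) = 5*0.0^2 + 1*0.4289^2 = 0.1839


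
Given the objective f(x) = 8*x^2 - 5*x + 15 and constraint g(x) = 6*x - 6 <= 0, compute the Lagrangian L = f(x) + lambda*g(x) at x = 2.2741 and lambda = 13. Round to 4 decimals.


Step 1: Evaluate f(x).
f(2.2741) = 8*2.2741^2 - 5*2.2741 + 15 = 45.0017
Step 2: Evaluate g(x).
g(2.2741) = 6*2.2741 - 6 = 7.6446
Step 3: Compute Lagrangian.
L = 45.0017 + 13*7.6446 = 144.3815


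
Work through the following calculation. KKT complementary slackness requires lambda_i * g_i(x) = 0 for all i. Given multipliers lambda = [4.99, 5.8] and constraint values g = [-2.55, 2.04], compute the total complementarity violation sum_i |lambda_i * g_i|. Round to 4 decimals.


KKT complementary slackness check:
lambda_1 * g_1 = 4.99 * -2.55 = -12.7245
lambda_2 * g_2 = 5.8 * 2.04 = 11.832
Total violation = 12.7245 + 11.832 = 24.5565


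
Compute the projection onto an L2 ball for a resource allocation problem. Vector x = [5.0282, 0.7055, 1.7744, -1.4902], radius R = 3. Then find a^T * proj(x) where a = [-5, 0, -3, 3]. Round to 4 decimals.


Step 1: Compute ||x|| (intermediates to 6 decimals).
||x|| = sqrt(5.0282^2 + 0.7055^2 + 1.7744^2 + (-1.4902)^2) = 5.581193
Step 2: Project.
Since ||x|| > R, scale = R/||x|| = 3/5.581193 = 0.537519, proj(x) = scale * x
proj(x) = [2.702753, 0.37922, 0.953774, -0.801011]
Step 3: Dot product.
a^T * proj(x) = -5*2.702753 + 0*0.37922 - 3*0.953774 + 3*(-0.801011) = -18.7781


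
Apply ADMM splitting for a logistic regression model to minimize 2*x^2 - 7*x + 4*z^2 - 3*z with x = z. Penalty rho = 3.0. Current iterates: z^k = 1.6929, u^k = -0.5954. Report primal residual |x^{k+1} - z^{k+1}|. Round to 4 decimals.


ADMM iteration with rho = 3.0, z^k = 1.6929, u^k = -0.5954
Step 1: x-update.
Minimize 2*x^2 - 7*x + (3.0/2)*(x - 1.6929 - 0.5954)^2
FOC: (2*2 + 3.0)*x = 7 + 3.0*(1.6929 + 0.5954)
x^{k+1} = 1.9807
Step 2: z-update.
Minimize 4*z^2 - 3*z + (3.0/2)*(1.9807 - z - 0.5954)^2
FOC: (2*4 + 3.0)*z = 3 + 3.0*(1.9807 - 0.5954)
z^{k+1} = 0.6505
Step 3: u-update.
u^{k+1} = -0.5954 + 1.9807 - 0.6505 = 0.7348
Step 4: Primal residual = |1.9807 - 0.6505| = 1.3302


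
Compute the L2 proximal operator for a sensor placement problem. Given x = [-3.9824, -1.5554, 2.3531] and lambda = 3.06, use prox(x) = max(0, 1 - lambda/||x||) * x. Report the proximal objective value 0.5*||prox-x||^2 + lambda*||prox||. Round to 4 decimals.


Step 1: Compute ||x||.
||x|| = 4.8801
Step 2: Compute scaling factor.
scale = max(0, 1 - 3.06/4.8801) = 0.373
Step 3: prox(x) = [-1.4853, -0.5801, 0.8776]
||prox(x)|| = 1.8201
Step 4: Proximal objective.
0.5*||prox-x||^2 = 4.6818
lambda*||prox|| = 5.5695
Total = 10.2515


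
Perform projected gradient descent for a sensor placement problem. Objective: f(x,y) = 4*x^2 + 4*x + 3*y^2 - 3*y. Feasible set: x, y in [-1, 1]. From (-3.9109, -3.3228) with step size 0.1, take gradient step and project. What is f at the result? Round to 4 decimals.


Step 1: Compute gradient at (-3.9109, -3.3228).
grad_x = 2*4*-3.9109 + 4 = -27.2872
grad_y = 2*3*-3.3228 - 3 = -22.9368
Step 2: Gradient step.
x_raw = -3.9109 - 0.1*-27.2872 = -1.1822
y_raw = -3.3228 - 0.1*-22.9368 = -1.0291
Step 3: Project onto [-1, 1].
x_proj = clip(-1.1822) = -1.0
y_proj = clip(-1.0291) = -1.0
Step 4: Evaluate f.
f(-1.0, -1.0) = 6.0


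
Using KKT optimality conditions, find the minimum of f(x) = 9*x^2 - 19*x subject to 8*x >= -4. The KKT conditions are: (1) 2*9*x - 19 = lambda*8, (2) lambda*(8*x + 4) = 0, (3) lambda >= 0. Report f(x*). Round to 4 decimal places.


Step 1: Try lambda = 0 (constraint inactive).
Stationarity: 2*9*x - 19 = 0
x* = 19/(2*9) = 19/18 = 1.0556 (rounded; the exact value 19/18 is used below)
Check constraint: 8*1.0556 = 8.4448 >= -4 -- satisfied.
Step 2: Compute optimal value.
f(x*) = 9*(19/18)^2 - 19*(19/18) = -10.0278


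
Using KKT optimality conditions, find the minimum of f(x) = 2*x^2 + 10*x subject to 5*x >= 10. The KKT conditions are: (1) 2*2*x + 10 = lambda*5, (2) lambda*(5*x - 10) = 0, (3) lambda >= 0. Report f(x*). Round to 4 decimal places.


Step 1: Try lambda = 0 (constraint inactive).
x_unc = -10/(2*2) = -2.5
Check: 5*-2.5 = -12.5 < 10 -- violated!
Step 2: Constraint must be active: 5*x = 10
x* = 10/5 = 2.0
lambda = (2*2*2.0 + 10)/5 = 3.6
Step 3: Compute optimal value.
f(x*) = 2*2.0^2 + 10*2.0 = 28.0


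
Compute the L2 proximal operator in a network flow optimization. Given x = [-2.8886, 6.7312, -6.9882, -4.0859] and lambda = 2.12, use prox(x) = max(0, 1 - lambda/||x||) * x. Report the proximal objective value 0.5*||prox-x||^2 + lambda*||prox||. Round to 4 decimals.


Step 1: Compute ||x||.
||x|| = 10.9171
Step 2: Compute scaling factor.
scale = max(0, 1 - 2.12/10.9171) = 0.8058
Step 3: prox(x) = [-2.3277, 5.4241, -5.6312, -3.2925]
||prox(x)|| = 8.7971
Step 4: Proximal objective.
0.5*||prox-x||^2 = 2.2472
lambda*||prox|| = 18.6499
Total = 20.897


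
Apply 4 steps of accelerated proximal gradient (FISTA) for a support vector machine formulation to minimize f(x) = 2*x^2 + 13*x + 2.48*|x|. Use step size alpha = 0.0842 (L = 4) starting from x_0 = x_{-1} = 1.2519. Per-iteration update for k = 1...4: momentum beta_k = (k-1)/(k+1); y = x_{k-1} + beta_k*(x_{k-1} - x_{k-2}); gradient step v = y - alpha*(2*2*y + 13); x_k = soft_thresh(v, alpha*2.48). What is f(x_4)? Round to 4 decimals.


FISTA on f(x) = 2*x^2 + 13*x + 2.48*|x|
L = 4, alpha = 0.0842
Iteration 1: beta = 0.0, y = 1.2519 + 0.0*(1.2519 - 1.2519) = 1.2519
  grad(y) = 18.0076, v = y - alpha*grad = -0.2643
  prox(v) = soft_thresh(-0.2643, 0.2088) = -0.0555
Iteration 2: beta = 0.3333, y = -0.0555 + 0.3333*(-0.0555 - 1.2519) = -0.4913
  grad(y) = 11.0347, v = y - alpha*grad = -1.4205
  prox(v) = soft_thresh(-1.4205, 0.2088) = -1.2116
Iteration 3: beta = 0.5, y = -1.2116 + 0.5*(-1.2116 + 0.0555) = -1.7897
  grad(y) = 5.8412, v = y - alpha*grad = -2.2815
  prox(v) = soft_thresh(-2.2815, 0.2088) = -2.0727
Iteration 4: beta = 0.6, y = -2.0727 + 0.6*(-2.0727 + 1.2116) = -2.5894
  grad(y) = 2.6426, v = y - alpha*grad = -2.8119
  prox(v) = soft_thresh(-2.8119, 0.2088) = -2.603
f(x_4) = 2*(-2.603)^2 + 13*(-2.603) + 2.48*|-2.603| = -13.8323


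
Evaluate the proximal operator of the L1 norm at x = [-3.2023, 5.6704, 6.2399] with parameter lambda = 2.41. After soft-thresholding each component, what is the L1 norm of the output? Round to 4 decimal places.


Soft-thresholding with lambda = 2.41:
prox(-3.2023) = sign(-3.2023)*max(|-3.2023| - 2.41, 0) = -0.7923
prox(5.6704) = sign(5.6704)*max(|5.6704| - 2.41, 0) = 3.2604
prox(6.2399) = sign(6.2399)*max(|6.2399| - 2.41, 0) = 3.8299
prox(x) = [-0.7923, 3.2604, 3.8299]
||prox(x)||_1 = 0.7923 + 3.2604 + 3.8299 = 7.8826


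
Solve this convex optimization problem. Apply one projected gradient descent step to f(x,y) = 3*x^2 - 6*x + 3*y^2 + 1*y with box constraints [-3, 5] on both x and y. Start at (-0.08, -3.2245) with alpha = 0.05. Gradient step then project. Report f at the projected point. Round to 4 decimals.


Step 1: Compute gradient at (-0.08, -3.2245).
grad_x = 2*3*-0.08 - 6 = -6.48
grad_y = 2*3*-3.2245 + 1 = -18.347
Step 2: Gradient step.
x_raw = -0.08 - 0.05*-6.48 = 0.244
y_raw = -3.2245 - 0.05*-18.347 = -2.3072
Step 3: Project onto [-3, 5].
x_proj = clip(0.244) = 0.244
y_proj = clip(-2.3072) = -2.3072
Step 4: Evaluate f.
f(0.244, -2.3072) = 12.3763


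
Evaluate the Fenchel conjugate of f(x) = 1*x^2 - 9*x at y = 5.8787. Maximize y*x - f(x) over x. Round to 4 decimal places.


f*(y) = sup_x {y*x - a*x^2 - b*x} = sup_x {(y-b)*x - a*x^2}
FOC: (y - b) - 2a*x = 0 => x* = (y - b)/(2a)
x* = (5.8787 + 9)/(2*1) = 7.4394
f*(5.8787) = (y-b)^2/(4a) = (5.8787 + 9)^2/(4*1)
= 221.3757/4 = 55.3439


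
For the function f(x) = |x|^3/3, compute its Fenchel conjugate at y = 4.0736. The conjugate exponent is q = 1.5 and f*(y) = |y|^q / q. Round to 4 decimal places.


The conjugate exponent q satisfies 1/p + 1/q = 1.
p = 3, so q = 3/(3 - 1) = 1.5
|y|^q = 4.0736^1.5 = 8.2218
f*(4.0736) = 8.2218 / 1.5 = 5.4812


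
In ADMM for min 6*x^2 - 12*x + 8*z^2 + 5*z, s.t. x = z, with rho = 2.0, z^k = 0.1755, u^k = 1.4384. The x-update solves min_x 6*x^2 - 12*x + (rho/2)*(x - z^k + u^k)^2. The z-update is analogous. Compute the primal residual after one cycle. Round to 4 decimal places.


ADMM iteration with rho = 2.0, z^k = 0.1755, u^k = 1.4384
Step 1: x-update.
Minimize 6*x^2 - 12*x + (2.0/2)*(x - 0.1755 + 1.4384)^2
FOC: (2*6 + 2.0)*x = 12 + 2.0*(0.1755 - 1.4384)
x^{k+1} = 0.6767
Step 2: z-update.
Minimize 8*z^2 + 5*z + (2.0/2)*(0.6767 - z + 1.4384)^2
FOC: (2*8 + 2.0)*z = -5 + 2.0*(0.6767 + 1.4384)
z^{k+1} = -0.0428
Step 3: u-update.
u^{k+1} = 1.4384 + 0.6767 + 0.0428 = 2.1579
Step 4: Primal residual = |0.6767 + 0.0428| = 0.7195


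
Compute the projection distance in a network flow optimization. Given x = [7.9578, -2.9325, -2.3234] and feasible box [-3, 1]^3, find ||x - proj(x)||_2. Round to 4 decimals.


Project each component onto [-3, 1].
clip(7.9578) = 1.0, clip(-2.9325) = -2.9325, clip(-2.3234) = -2.3234
Projection = [1.0, -2.9325, -2.3234]
Squared diffs: [48.411, 0.0, 0.0]
Distance = sqrt(48.411) = 6.9578


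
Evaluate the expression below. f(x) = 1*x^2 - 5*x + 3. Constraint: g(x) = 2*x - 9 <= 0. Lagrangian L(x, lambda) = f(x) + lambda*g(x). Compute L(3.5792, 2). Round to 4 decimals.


Step 1: Evaluate f(x).
f(3.5792) = 1*3.5792^2 - 5*3.5792 + 3 = -2.0853
Step 2: Evaluate g(x).
g(3.5792) = 2*3.5792 - 9 = -1.8416
Step 3: Compute Lagrangian.
L = -2.0853 + 2*-1.8416 = -5.7685


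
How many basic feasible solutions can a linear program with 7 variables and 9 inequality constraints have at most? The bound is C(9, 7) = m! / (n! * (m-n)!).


Each vertex corresponds to some choice of n active constraints out of m, so the number of vertices is at most C(m, n) = m! / (n!(m-n)!).
m = 9, n = 7
Numerator: 9 * 8 * 7 * 6 * 5 * 4 * 3
Denominator: 7! = 5040
C(9, 7) = 36


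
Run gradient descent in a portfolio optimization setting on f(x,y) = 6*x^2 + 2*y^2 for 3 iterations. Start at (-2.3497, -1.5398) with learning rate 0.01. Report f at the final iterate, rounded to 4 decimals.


Gradient descent on f(x,y) = 6*x^2 + 2*y^2.
Starting point: (-2.3497, -1.5398), alpha = 0.01
Step 1: grad_x = 2*6*-2.3497 = -28.1964, grad_y = 2*2*-1.5398 = -6.1592
  x_1 = -2.3497 - 0.01*-28.1964 = -2.0677
  y_1 = -1.5398 - 0.01*-6.1592 = -1.4782
Step 2: grad_x = 2*6*-2.0677 = -24.8128, grad_y = 2*2*-1.4782 = -5.9128
  x_2 = -2.0677 - 0.01*-24.8128 = -1.8196
  y_2 = -1.4782 - 0.01*-5.9128 = -1.4191
Step 3: grad_x = 2*6*-1.8196 = -21.8353, grad_y = 2*2*-1.4191 = -5.6763
  x_3 = -1.8196 - 0.01*-21.8353 = -1.6013
  y_3 = -1.4191 - 0.01*-5.6763 = -1.3623
f(-1.6013, -1.3623) = 6*(-1.6013)^2 + 2*(-1.3623)^2 = 19.0959


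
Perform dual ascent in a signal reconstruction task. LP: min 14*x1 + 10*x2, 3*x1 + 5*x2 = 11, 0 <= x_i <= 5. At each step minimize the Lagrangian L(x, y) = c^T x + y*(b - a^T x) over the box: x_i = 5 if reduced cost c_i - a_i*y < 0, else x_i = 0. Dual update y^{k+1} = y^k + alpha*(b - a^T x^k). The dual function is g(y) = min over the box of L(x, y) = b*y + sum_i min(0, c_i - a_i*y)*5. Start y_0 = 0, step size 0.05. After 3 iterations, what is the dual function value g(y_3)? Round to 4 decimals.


Dual ascent for LP: min 14*x1 + 10*x2, 3*x1 + 5*x2 = 11, 0 <= x_i <= 5
Step 1: y^k = 0.0, reduced costs: (14.0, 10.0)
  x^k = (0.0, 0.0), subgradient = b - a^T x = 11.0
  y^{k+1} = 0.0 + 0.05*11.0 = 0.55
Step 2: y^k = 0.55, reduced costs: (12.35, 7.25)
  x^k = (0.0, 0.0), subgradient = b - a^T x = 11.0
  y^{k+1} = 0.55 + 0.05*11.0 = 1.1
Step 3: y^k = 1.1, reduced costs: (10.7, 4.5)
  x^k = (0.0, 0.0), subgradient = b - a^T x = 11.0
  y^{k+1} = 1.1 + 0.05*11.0 = 1.65
Dual objective at y_3 = 1.65: reduced costs (9.05, 1.75), box minimizer x = (0.0, 0.0)
g(y_3) = b*y + (c1 - a1*y)*x1 + (c2 - a2*y)*x2 = 11*1.65 + 9.05*0.0 + 1.75*0.0 = 18.15 + 0.0 + 0.0 = 18.15


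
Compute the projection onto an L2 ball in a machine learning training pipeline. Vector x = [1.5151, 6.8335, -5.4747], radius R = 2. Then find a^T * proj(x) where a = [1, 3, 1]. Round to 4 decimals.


Step 1: Compute ||x|| (intermediates to 6 decimals).
||x|| = sqrt(1.5151^2 + 6.8335^2 + (-5.4747)^2) = 8.886202
Step 2: Project.
Since ||x|| > R, scale = R/||x|| = 2/8.886202 = 0.225068, proj(x) = scale * x
proj(x) = [0.341001, 1.538002, -1.23218]
Step 3: Dot product.
a^T * proj(x) = 1*0.341001 + 3*1.538002 + 1*(-1.23218) = 3.7228


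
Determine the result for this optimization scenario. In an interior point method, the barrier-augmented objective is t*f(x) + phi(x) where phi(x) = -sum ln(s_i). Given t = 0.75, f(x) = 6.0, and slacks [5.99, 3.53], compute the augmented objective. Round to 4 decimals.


Step 1: Compute log-barrier.
ln values: [1.7901, 1.2613]
phi = -(1.7901 + 1.2613) = -3.0514
Step 2: Compute augmented objective.
t*f(x) = 0.75*6.0 = 4.5
Total = 4.5 - 3.0514 = 1.4486


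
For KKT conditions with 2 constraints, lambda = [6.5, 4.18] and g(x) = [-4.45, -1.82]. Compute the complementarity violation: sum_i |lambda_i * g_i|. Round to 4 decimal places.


KKT complementary slackness check:
lambda_1 * g_1 = 6.5 * -4.45 = -28.925
lambda_2 * g_2 = 4.18 * -1.82 = -7.6076
Total violation = 28.925 + 7.6076 = 36.5326


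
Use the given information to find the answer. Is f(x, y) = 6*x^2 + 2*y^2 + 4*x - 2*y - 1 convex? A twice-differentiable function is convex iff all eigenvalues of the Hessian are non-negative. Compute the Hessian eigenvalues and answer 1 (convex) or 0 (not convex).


The Hessian of f(x,y) = 6*x^2 + 2*y^2 + 4*x - 2*y - 1 is:
H = [[12, 0], [0, 4]]
Trace = 12 + 4 = 16
Determinant = 12*4 - (0)^2 = 48
Discriminant = (16)^2 - 4*48 = 64.0
Eigenvalues: lambda_1 = 4.0, lambda_2 = 12.0
The function is convex.

1


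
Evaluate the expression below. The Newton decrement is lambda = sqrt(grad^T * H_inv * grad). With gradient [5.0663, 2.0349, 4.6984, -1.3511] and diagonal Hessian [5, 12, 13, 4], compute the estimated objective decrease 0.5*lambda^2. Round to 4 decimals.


Step 1: H is diagonal, so H^(-1) * g = [1.0133, 0.1696, 0.3614, -0.3378].
Step 2: g^T H^(-1) g = sum_i g_i^2 / H_ii
  = (5.0663)^2/5 + (2.0349)^2/12 + (4.6984)^2/13 + (-1.3511)^2/4
  = 5.1335 + 0.3451 + 1.6981 + 0.4564 = 7.633
Step 3: Objective decrease = 0.5 * g^T H^(-1) g = 3.8165


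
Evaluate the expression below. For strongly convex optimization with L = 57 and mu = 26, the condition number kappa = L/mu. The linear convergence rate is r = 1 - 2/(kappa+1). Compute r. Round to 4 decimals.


Step 1: Compute the condition number.
kappa = L/mu = 57/26 = 2.1923
Step 2: Compute the convergence rate.
r = 1 - 2/(kappa + 1) = 1 - 2*mu/(L + mu) = (L - mu)/(L + mu) = 31/83 = 0.3735


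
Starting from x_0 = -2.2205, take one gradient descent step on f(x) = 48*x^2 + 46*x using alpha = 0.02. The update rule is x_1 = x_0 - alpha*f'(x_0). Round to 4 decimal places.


We compute the gradient at x_0 and apply the update.
f'(x) = 96*x + 46
f'(-2.2205) = 96*-2.2205 + 46 = -167.168
x_1 = -2.2205 - 0.02*-167.168 = 1.1229


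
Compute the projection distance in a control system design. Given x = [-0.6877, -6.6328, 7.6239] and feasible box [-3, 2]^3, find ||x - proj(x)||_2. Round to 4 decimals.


Project each component onto [-3, 2].
clip(-0.6877) = -0.6877, clip(-6.6328) = -3.0, clip(7.6239) = 2.0
Projection = [-0.6877, -3.0, 2.0]
Squared diffs: [0.0, 13.1972, 31.6283]
Distance = sqrt(44.8255) = 6.6952


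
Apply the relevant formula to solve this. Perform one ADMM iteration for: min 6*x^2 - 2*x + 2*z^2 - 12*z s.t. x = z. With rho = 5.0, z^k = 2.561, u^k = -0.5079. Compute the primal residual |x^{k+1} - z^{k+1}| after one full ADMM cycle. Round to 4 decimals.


ADMM iteration with rho = 5.0, z^k = 2.561, u^k = -0.5079
Step 1: x-update.
Minimize 6*x^2 - 2*x + (5.0/2)*(x - 2.561 - 0.5079)^2
FOC: (2*6 + 5.0)*x = 2 + 5.0*(2.561 + 0.5079)
x^{k+1} = 1.0203
Step 2: z-update.
Minimize 2*z^2 - 12*z + (5.0/2)*(1.0203 - z - 0.5079)^2
FOC: (2*2 + 5.0)*z = 12 + 5.0*(1.0203 - 0.5079)
z^{k+1} = 1.618
Step 3: u-update.
u^{k+1} = -0.5079 + 1.0203 - 1.618 = -1.1056
Step 4: Primal residual = |1.0203 - 1.618| = 0.5977


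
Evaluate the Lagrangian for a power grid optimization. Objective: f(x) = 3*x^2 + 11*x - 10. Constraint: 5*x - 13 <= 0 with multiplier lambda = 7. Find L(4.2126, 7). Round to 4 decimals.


Step 1: Evaluate f(x).
f(4.2126) = 3*4.2126^2 + 11*4.2126 - 10 = 89.5766
Step 2: Evaluate g(x).
g(4.2126) = 5*4.2126 - 13 = 8.063
Step 3: Compute Lagrangian.
L = 89.5766 + 7*8.063 = 146.0176


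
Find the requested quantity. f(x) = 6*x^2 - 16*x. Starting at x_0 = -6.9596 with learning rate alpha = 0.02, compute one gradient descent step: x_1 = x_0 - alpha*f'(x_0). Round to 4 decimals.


We compute the gradient at x_0 and apply the update.
f'(x) = 12*x - 16
f'(-6.9596) = 12*-6.9596 - 16 = -99.5152
x_1 = -6.9596 - 0.02*-99.5152 = -4.9693


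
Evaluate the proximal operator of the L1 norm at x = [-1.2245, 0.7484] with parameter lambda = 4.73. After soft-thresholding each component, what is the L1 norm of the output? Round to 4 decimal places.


Soft-thresholding with lambda = 4.73:
prox(-1.2245) = sign(-1.2245)*max(|-1.2245| - 4.73, 0) = 0.0
prox(0.7484) = sign(0.7484)*max(|0.7484| - 4.73, 0) = 0.0
prox(x) = [0.0, 0.0]
||prox(x)||_1 = 0.0 + 0.0 = 0.0


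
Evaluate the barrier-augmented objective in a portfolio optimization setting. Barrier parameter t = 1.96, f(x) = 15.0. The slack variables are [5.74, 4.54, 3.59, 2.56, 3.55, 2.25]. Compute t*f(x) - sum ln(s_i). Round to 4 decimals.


Step 1: Compute log-barrier.
ln values: [1.7475, 1.5129, 1.2782, 0.94, 1.2669, 0.8109]
phi = -(1.7475 + 1.5129 + 1.2782 + 0.94 + 1.2669 + 0.8109) = -7.5564
Step 2: Compute augmented objective.
t*f(x) = 1.96*15.0 = 29.4
Total = 29.4 - 7.5564 = 21.8436


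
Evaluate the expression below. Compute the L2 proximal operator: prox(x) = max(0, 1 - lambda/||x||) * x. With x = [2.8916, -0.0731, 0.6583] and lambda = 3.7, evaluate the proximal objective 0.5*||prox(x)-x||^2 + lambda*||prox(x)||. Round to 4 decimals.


Step 1: Compute ||x||.
||x|| = 2.9665
Step 2: Compute scaling factor.
scale = max(0, 1 - 3.7/2.9665) = 0.0
Step 3: prox(x) = [0.0, -0.0, 0.0]
||prox(x)|| = 0.0
Step 4: Proximal objective.
0.5*||prox-x||^2 = 4.4
lambda*||prox|| = 0.0
Total = 4.4


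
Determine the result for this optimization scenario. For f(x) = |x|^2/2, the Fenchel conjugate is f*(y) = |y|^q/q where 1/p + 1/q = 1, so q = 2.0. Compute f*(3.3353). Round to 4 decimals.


The conjugate exponent q satisfies 1/p + 1/q = 1.
p = 2, so q = 2/(2 - 1) = 2.0
|y|^q = 3.3353^2.0 = 11.1242
f*(3.3353) = 11.1242 / 2.0 = 5.5621


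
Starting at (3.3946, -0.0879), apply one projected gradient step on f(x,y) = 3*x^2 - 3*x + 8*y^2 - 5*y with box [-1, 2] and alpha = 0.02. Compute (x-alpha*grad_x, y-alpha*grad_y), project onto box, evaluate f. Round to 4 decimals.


Step 1: Compute gradient at (3.3946, -0.0879).
grad_x = 2*3*3.3946 - 3 = 17.3676
grad_y = 2*8*-0.0879 - 5 = -6.4064
Step 2: Gradient step.
x_raw = 3.3946 - 0.02*17.3676 = 3.0472
y_raw = -0.0879 - 0.02*-6.4064 = 0.0402
Step 3: Project onto [-1, 2].
x_proj = clip(3.0472) = 2.0
y_proj = clip(0.0402) = 0.0402
Step 4: Evaluate f.
f(2.0, 0.0402) = 5.8118


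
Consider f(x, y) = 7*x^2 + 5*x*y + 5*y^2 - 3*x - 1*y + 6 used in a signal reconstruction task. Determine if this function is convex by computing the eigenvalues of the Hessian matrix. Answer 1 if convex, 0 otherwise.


The Hessian of f(x,y) = 7*x^2 + 5*x*y + 5*y^2 - 3*x - 1*y + 6 is:
H = [[14, 5], [5, 10]]
Trace = 14 + 10 = 24
Determinant = 14*10 - (5)^2 = 115
Discriminant = (24)^2 - 4*115 = 116.0
Eigenvalues: lambda_1 = 6.6148, lambda_2 = 17.3852
The function is convex.

1


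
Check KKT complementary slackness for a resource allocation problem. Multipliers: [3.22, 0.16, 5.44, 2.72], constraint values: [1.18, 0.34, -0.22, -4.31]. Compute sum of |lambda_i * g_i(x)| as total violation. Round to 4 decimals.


KKT complementary slackness check:
lambda_1 * g_1 = 3.22 * 1.18 = 3.7996
lambda_2 * g_2 = 0.16 * 0.34 = 0.0544
lambda_3 * g_3 = 5.44 * -0.22 = -1.1968
lambda_4 * g_4 = 2.72 * -4.31 = -11.7232
Total violation = 3.7996 + 0.0544 + 1.1968 + 11.7232 = 16.774


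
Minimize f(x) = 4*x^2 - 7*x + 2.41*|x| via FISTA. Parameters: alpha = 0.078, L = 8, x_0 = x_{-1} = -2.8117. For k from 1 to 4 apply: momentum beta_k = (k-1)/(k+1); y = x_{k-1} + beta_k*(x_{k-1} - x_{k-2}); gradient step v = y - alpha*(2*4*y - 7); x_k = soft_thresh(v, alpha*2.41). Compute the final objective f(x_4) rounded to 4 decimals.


FISTA on f(x) = 4*x^2 - 7*x + 2.41*|x|
L = 8, alpha = 0.078
Iteration 1: beta = 0.0, y = -2.8117 + 0.0*(-2.8117 + 2.8117) = -2.8117
  grad(y) = -29.4936, v = y - alpha*grad = -0.5112
  prox(v) = soft_thresh(-0.5112, 0.188) = -0.3232
Iteration 2: beta = 0.3333, y = -0.3232 + 0.3333*(-0.3232 + 2.8117) = 0.5063
  grad(y) = -2.9498, v = y - alpha*grad = 0.7364
  prox(v) = soft_thresh(0.7364, 0.188) = 0.5484
Iteration 3: beta = 0.5, y = 0.5484 + 0.5*(0.5484 + 0.3232) = 0.9842
  grad(y) = 0.8734, v = y - alpha*grad = 0.9161
  prox(v) = soft_thresh(0.9161, 0.188) = 0.7281
Iteration 4: beta = 0.6, y = 0.7281 + 0.6*(0.7281 - 0.5484) = 0.8359
  grad(y) = -0.3129, v = y - alpha*grad = 0.8603
  prox(v) = soft_thresh(0.8603, 0.188) = 0.6723
f(x_4) = 4*0.6723^2 - 7*0.6723 + 2.41*|0.6723| = -1.2779


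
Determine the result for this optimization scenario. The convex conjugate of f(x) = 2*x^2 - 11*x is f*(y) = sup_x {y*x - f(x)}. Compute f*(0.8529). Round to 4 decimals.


f*(y) = sup_x {y*x - a*x^2 - b*x} = sup_x {(y-b)*x - a*x^2}
FOC: (y - b) - 2a*x = 0 => x* = (y - b)/(2a)
x* = (0.8529 + 11)/(2*2) = 2.9632
f*(0.8529) = (y-b)^2/(4a) = (0.8529 + 11)^2/(4*2)
= 140.4912/8 = 17.5614


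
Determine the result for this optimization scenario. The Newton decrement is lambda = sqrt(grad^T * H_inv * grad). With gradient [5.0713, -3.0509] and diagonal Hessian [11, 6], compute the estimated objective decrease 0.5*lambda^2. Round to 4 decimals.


Step 1: H is diagonal, so H^(-1) * g = [0.461, -0.5085].
Step 2: g^T H^(-1) g = sum_i g_i^2 / H_ii
  = (5.0713)^2/11 + (-3.0509)^2/6
  = 2.338 + 1.5513 = 3.8893
Step 3: Objective decrease = 0.5 * g^T H^(-1) g = 1.9447


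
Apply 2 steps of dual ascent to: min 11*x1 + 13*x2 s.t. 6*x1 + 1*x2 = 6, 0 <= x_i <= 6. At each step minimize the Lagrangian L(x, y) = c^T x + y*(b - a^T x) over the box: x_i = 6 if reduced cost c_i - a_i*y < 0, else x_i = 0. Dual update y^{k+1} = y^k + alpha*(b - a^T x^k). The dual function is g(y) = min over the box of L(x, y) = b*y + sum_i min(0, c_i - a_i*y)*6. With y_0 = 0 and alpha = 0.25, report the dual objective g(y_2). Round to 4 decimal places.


Dual ascent for LP: min 11*x1 + 13*x2, 6*x1 + 1*x2 = 6, 0 <= x_i <= 6
Step 1: y^k = 0.0, reduced costs: (11.0, 13.0)
  x^k = (0.0, 0.0), subgradient = b - a^T x = 6.0
  y^{k+1} = 0.0 + 0.25*6.0 = 1.5
Step 2: y^k = 1.5, reduced costs: (2.0, 11.5)
  x^k = (0.0, 0.0), subgradient = b - a^T x = 6.0
  y^{k+1} = 1.5 + 0.25*6.0 = 3.0
Dual objective at y_2 = 3.0: reduced costs (-7.0, 10.0), box minimizer x = (6.0, 0.0)
g(y_2) = b*y + (c1 - a1*y)*x1 + (c2 - a2*y)*x2 = 6*3.0 + (-7.0)*6.0 + 10.0*0.0 = 18.0 - 42.0 + 0.0 = -24.0


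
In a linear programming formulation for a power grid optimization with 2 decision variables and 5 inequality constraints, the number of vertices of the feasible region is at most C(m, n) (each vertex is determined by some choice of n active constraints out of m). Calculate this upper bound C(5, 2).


Each vertex corresponds to some choice of n active constraints out of m, so the number of vertices is at most C(m, n) = m! / (n!(m-n)!).
m = 5, n = 2
Numerator: 5 * 4
Denominator: 2! = 2
C(5, 2) = 10


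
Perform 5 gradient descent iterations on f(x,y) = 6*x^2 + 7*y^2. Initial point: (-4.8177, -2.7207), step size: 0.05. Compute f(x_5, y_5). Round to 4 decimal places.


Gradient descent on f(x,y) = 6*x^2 + 7*y^2.
Starting point: (-4.8177, -2.7207), alpha = 0.05
Step 1: grad_x = 2*6*-4.8177 = -57.8124, grad_y = 2*7*-2.7207 = -38.0898
  x_1 = -4.8177 - 0.05*-57.8124 = -1.9271
  y_1 = -2.7207 - 0.05*-38.0898 = -0.8162
Step 2: grad_x = 2*6*-1.9271 = -23.125, grad_y = 2*7*-0.8162 = -11.4269
  x_2 = -1.9271 - 0.05*-23.125 = -0.7708
  y_2 = -0.8162 - 0.05*-11.4269 = -0.2449
Step 3: grad_x = 2*6*-0.7708 = -9.25, grad_y = 2*7*-0.2449 = -3.4281
  x_3 = -0.7708 - 0.05*-9.25 = -0.3083
  y_3 = -0.2449 - 0.05*-3.4281 = -0.0735
Step 4: grad_x = 2*6*-0.3083 = -3.7, grad_y = 2*7*-0.0735 = -1.0284
  x_4 = -0.3083 - 0.05*-3.7 = -0.1233
  y_4 = -0.0735 - 0.05*-1.0284 = -0.022
Step 5: grad_x = 2*6*-0.1233 = -1.48, grad_y = 2*7*-0.022 = -0.3085
  x_5 = -0.1233 - 0.05*-1.48 = -0.0493
  y_5 = -0.022 - 0.05*-0.3085 = -0.0066
f(-0.0493, -0.0066) = 6*(-0.0493)^2 + 7*(-0.0066)^2 = 0.0149
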